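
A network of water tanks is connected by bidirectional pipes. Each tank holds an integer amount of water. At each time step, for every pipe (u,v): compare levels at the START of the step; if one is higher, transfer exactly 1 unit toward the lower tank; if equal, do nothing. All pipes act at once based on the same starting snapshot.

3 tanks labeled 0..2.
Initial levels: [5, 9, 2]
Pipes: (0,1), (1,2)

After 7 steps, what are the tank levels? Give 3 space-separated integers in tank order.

Step 1: flows [1->0,1->2] -> levels [6 7 3]
Step 2: flows [1->0,1->2] -> levels [7 5 4]
Step 3: flows [0->1,1->2] -> levels [6 5 5]
Step 4: flows [0->1,1=2] -> levels [5 6 5]
Step 5: flows [1->0,1->2] -> levels [6 4 6]
Step 6: flows [0->1,2->1] -> levels [5 6 5]
  -> period-2 cycle: step 6 state = step 4 state
  -> state at step 7: (7-4) mod 2 = 1, same as step 5 -> [6 4 6]

Answer: 6 4 6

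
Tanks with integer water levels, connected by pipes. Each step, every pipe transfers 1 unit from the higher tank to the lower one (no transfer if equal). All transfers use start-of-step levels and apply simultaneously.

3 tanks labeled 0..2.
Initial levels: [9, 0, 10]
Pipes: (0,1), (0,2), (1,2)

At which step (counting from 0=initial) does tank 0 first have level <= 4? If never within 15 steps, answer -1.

Step 1: flows [0->1,2->0,2->1] -> levels [9 2 8]
Step 2: flows [0->1,0->2,2->1] -> levels [7 4 8]
Step 3: flows [0->1,2->0,2->1] -> levels [7 6 6]
Step 4: flows [0->1,0->2,1=2] -> levels [5 7 7]
Step 5: flows [1->0,2->0,1=2] -> levels [7 6 6]
  -> period-2 cycle (repeats step 3); tank 0 never drops to <=4
Tank 0 never reaches <=4 within 15 steps

Answer: -1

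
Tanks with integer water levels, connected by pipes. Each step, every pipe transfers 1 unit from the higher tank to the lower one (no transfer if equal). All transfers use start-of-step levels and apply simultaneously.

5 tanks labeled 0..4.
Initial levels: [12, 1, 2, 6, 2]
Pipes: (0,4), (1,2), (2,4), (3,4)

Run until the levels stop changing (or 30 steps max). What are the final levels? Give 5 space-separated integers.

Step 1: flows [0->4,2->1,2=4,3->4] -> levels [11 2 1 5 4]
Step 2: flows [0->4,1->2,4->2,3->4] -> levels [10 1 3 4 5]
Step 3: flows [0->4,2->1,4->2,4->3] -> levels [9 2 3 5 4]
Step 4: flows [0->4,2->1,4->2,3->4] -> levels [8 3 3 4 5]
Step 5: flows [0->4,1=2,4->2,4->3] -> levels [7 3 4 5 4]
Step 6: flows [0->4,2->1,2=4,3->4] -> levels [6 4 3 4 6]
Step 7: flows [0=4,1->2,4->2,4->3] -> levels [6 3 5 5 4]
Step 8: flows [0->4,2->1,2->4,3->4] -> levels [5 4 3 4 7]
Step 9: flows [4->0,1->2,4->2,4->3] -> levels [6 3 5 5 4]
  -> period-2 cycle: step 9 state = step 7 state; never stabilizes
  -> state at step 30: (30-7) mod 2 = 1, same as step 8 -> [5 4 3 4 7]

Answer: 5 4 3 4 7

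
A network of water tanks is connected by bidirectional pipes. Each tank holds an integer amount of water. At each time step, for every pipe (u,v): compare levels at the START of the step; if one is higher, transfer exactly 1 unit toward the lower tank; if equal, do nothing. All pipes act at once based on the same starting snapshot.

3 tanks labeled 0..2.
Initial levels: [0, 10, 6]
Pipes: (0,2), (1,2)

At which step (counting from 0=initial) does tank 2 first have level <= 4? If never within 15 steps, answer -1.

Step 1: flows [2->0,1->2] -> levels [1 9 6]
Step 2: flows [2->0,1->2] -> levels [2 8 6]
Step 3: flows [2->0,1->2] -> levels [3 7 6]
Step 4: flows [2->0,1->2] -> levels [4 6 6]
Step 5: flows [2->0,1=2] -> levels [5 6 5]
Step 6: flows [0=2,1->2] -> levels [5 5 6]
Step 7: flows [2->0,2->1] -> levels [6 6 4]
Tank 2 first reaches <=4 at step 7

Answer: 7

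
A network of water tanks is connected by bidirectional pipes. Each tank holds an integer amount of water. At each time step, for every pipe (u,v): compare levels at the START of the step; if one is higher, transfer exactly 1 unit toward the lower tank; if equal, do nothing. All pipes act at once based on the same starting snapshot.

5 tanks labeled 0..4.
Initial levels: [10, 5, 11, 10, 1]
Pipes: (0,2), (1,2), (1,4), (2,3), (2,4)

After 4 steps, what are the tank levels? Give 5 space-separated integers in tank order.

Step 1: flows [2->0,2->1,1->4,2->3,2->4] -> levels [11 5 7 11 3]
Step 2: flows [0->2,2->1,1->4,3->2,2->4] -> levels [10 5 7 10 5]
Step 3: flows [0->2,2->1,1=4,3->2,2->4] -> levels [9 6 7 9 6]
Step 4: flows [0->2,2->1,1=4,3->2,2->4] -> levels [8 7 7 8 7]

Answer: 8 7 7 8 7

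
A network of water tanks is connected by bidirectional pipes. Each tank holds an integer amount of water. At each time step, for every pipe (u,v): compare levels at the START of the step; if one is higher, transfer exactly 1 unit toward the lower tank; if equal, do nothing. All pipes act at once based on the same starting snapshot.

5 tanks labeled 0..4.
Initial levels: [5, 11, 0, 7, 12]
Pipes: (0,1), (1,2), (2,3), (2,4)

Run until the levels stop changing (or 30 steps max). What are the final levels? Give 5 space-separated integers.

Answer: 6 8 6 7 8

Derivation:
Step 1: flows [1->0,1->2,3->2,4->2] -> levels [6 9 3 6 11]
Step 2: flows [1->0,1->2,3->2,4->2] -> levels [7 7 6 5 10]
Step 3: flows [0=1,1->2,2->3,4->2] -> levels [7 6 7 6 9]
Step 4: flows [0->1,2->1,2->3,4->2] -> levels [6 8 6 7 8]
Step 5: flows [1->0,1->2,3->2,4->2] -> levels [7 6 9 6 7]
Step 6: flows [0->1,2->1,2->3,2->4] -> levels [6 8 6 7 8]
  -> period-2 cycle: step 6 state = step 4 state; never stabilizes
  -> state at step 30: (30-4) mod 2 = 0, same as step 4 -> [6 8 6 7 8]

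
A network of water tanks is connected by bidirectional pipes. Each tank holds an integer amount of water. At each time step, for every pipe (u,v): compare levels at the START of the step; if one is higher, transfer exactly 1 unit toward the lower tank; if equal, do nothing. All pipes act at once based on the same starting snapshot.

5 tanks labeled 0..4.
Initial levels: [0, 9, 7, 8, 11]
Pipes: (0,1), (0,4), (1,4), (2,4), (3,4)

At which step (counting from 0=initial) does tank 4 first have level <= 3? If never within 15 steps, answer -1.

Step 1: flows [1->0,4->0,4->1,4->2,4->3] -> levels [2 9 8 9 7]
Step 2: flows [1->0,4->0,1->4,2->4,3->4] -> levels [4 7 7 8 9]
Step 3: flows [1->0,4->0,4->1,4->2,4->3] -> levels [6 7 8 9 5]
Step 4: flows [1->0,0->4,1->4,2->4,3->4] -> levels [6 5 7 8 9]
Step 5: flows [0->1,4->0,4->1,4->2,4->3] -> levels [6 7 8 9 5]
  -> period-2 cycle (repeats step 3); tank 4 never drops to <=3
Tank 4 never reaches <=3 within 15 steps

Answer: -1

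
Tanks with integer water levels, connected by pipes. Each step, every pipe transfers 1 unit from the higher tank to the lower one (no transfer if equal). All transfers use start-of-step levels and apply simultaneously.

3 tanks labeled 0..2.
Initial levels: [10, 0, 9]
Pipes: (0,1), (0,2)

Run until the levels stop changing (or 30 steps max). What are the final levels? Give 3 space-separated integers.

Answer: 5 7 7

Derivation:
Step 1: flows [0->1,0->2] -> levels [8 1 10]
Step 2: flows [0->1,2->0] -> levels [8 2 9]
Step 3: flows [0->1,2->0] -> levels [8 3 8]
Step 4: flows [0->1,0=2] -> levels [7 4 8]
Step 5: flows [0->1,2->0] -> levels [7 5 7]
Step 6: flows [0->1,0=2] -> levels [6 6 7]
Step 7: flows [0=1,2->0] -> levels [7 6 6]
Step 8: flows [0->1,0->2] -> levels [5 7 7]
Step 9: flows [1->0,2->0] -> levels [7 6 6]
  -> period-2 cycle: step 9 state = step 7 state; never stabilizes
  -> state at step 30: (30-7) mod 2 = 1, same as step 8 -> [5 7 7]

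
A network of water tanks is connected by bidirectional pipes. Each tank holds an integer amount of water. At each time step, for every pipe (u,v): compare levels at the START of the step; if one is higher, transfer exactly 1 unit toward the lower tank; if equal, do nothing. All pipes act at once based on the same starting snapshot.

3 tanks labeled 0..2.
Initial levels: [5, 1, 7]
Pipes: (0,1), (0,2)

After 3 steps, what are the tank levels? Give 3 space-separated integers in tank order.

Step 1: flows [0->1,2->0] -> levels [5 2 6]
Step 2: flows [0->1,2->0] -> levels [5 3 5]
Step 3: flows [0->1,0=2] -> levels [4 4 5]

Answer: 4 4 5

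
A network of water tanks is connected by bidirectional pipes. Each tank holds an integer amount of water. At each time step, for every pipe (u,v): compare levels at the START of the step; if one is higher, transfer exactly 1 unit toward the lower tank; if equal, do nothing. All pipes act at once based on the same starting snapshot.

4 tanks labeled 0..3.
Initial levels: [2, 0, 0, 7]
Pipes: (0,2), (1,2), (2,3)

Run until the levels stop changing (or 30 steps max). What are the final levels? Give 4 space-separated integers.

Step 1: flows [0->2,1=2,3->2] -> levels [1 0 2 6]
Step 2: flows [2->0,2->1,3->2] -> levels [2 1 1 5]
Step 3: flows [0->2,1=2,3->2] -> levels [1 1 3 4]
Step 4: flows [2->0,2->1,3->2] -> levels [2 2 2 3]
Step 5: flows [0=2,1=2,3->2] -> levels [2 2 3 2]
Step 6: flows [2->0,2->1,2->3] -> levels [3 3 0 3]
Step 7: flows [0->2,1->2,3->2] -> levels [2 2 3 2]
  -> period-2 cycle: step 7 state = step 5 state; never stabilizes
  -> state at step 30: (30-5) mod 2 = 1, same as step 6 -> [3 3 0 3]

Answer: 3 3 0 3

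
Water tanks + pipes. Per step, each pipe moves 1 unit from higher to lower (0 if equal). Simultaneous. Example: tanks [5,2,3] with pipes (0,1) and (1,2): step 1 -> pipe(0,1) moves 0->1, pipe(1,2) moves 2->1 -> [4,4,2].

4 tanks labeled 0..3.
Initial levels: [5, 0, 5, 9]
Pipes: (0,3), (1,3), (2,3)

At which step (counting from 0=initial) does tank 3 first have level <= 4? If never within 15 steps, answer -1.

Step 1: flows [3->0,3->1,3->2] -> levels [6 1 6 6]
Step 2: flows [0=3,3->1,2=3] -> levels [6 2 6 5]
Step 3: flows [0->3,3->1,2->3] -> levels [5 3 5 6]
Step 4: flows [3->0,3->1,3->2] -> levels [6 4 6 3]
Tank 3 first reaches <=4 at step 4

Answer: 4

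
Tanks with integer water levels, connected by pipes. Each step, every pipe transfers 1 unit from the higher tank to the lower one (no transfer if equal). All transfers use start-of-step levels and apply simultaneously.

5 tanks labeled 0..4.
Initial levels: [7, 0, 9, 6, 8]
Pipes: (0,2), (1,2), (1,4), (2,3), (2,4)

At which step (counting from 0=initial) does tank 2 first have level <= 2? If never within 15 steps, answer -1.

Answer: -1

Derivation:
Step 1: flows [2->0,2->1,4->1,2->3,2->4] -> levels [8 2 5 7 8]
Step 2: flows [0->2,2->1,4->1,3->2,4->2] -> levels [7 4 7 6 6]
Step 3: flows [0=2,2->1,4->1,2->3,2->4] -> levels [7 6 4 7 6]
Step 4: flows [0->2,1->2,1=4,3->2,4->2] -> levels [6 5 8 6 5]
Step 5: flows [2->0,2->1,1=4,2->3,2->4] -> levels [7 6 4 7 6]
  -> period-2 cycle (repeats step 3); tank 2 never drops to <=2
Tank 2 never reaches <=2 within 15 steps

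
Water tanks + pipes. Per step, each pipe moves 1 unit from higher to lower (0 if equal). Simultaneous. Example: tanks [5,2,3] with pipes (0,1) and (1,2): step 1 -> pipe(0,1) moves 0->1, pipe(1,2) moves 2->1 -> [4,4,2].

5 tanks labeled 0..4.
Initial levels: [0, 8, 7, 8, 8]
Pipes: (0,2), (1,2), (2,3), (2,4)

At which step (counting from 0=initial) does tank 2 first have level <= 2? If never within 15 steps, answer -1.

Step 1: flows [2->0,1->2,3->2,4->2] -> levels [1 7 9 7 7]
Step 2: flows [2->0,2->1,2->3,2->4] -> levels [2 8 5 8 8]
Step 3: flows [2->0,1->2,3->2,4->2] -> levels [3 7 7 7 7]
Step 4: flows [2->0,1=2,2=3,2=4] -> levels [4 7 6 7 7]
Step 5: flows [2->0,1->2,3->2,4->2] -> levels [5 6 8 6 6]
Step 6: flows [2->0,2->1,2->3,2->4] -> levels [6 7 4 7 7]
Step 7: flows [0->2,1->2,3->2,4->2] -> levels [5 6 8 6 6]
  -> period-2 cycle (repeats step 5); tank 2 never drops to <=2
Tank 2 never reaches <=2 within 15 steps

Answer: -1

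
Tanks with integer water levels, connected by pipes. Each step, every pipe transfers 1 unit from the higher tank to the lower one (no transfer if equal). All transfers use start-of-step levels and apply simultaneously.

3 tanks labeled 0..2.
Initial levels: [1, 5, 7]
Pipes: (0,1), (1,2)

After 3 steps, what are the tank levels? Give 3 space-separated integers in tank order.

Answer: 4 4 5

Derivation:
Step 1: flows [1->0,2->1] -> levels [2 5 6]
Step 2: flows [1->0,2->1] -> levels [3 5 5]
Step 3: flows [1->0,1=2] -> levels [4 4 5]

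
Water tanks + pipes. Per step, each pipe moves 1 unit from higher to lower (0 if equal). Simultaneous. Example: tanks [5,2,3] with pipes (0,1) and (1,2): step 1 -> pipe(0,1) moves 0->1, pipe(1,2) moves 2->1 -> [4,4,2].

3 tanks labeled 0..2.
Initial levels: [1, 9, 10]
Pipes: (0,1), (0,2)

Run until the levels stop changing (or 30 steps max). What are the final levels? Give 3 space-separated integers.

Answer: 6 7 7

Derivation:
Step 1: flows [1->0,2->0] -> levels [3 8 9]
Step 2: flows [1->0,2->0] -> levels [5 7 8]
Step 3: flows [1->0,2->0] -> levels [7 6 7]
Step 4: flows [0->1,0=2] -> levels [6 7 7]
Step 5: flows [1->0,2->0] -> levels [8 6 6]
Step 6: flows [0->1,0->2] -> levels [6 7 7]
  -> period-2 cycle: step 6 state = step 4 state; never stabilizes
  -> state at step 30: (30-4) mod 2 = 0, same as step 4 -> [6 7 7]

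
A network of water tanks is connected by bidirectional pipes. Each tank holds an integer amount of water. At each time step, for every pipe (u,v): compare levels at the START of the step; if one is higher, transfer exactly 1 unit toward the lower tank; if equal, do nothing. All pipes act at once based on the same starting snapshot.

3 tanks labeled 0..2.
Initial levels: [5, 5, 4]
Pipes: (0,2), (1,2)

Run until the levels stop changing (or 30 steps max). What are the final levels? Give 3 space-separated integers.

Step 1: flows [0->2,1->2] -> levels [4 4 6]
Step 2: flows [2->0,2->1] -> levels [5 5 4]
  -> period-2 cycle: step 2 state = step 0 state; never stabilizes
  -> state at step 30: (30-0) mod 2 = 0, same as step 0 -> [5 5 4]

Answer: 5 5 4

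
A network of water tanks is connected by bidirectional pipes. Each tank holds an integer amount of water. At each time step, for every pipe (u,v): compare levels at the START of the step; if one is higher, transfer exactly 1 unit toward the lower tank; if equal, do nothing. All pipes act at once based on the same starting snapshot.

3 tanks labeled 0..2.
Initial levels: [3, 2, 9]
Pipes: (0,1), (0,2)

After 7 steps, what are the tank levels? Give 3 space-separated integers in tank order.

Step 1: flows [0->1,2->0] -> levels [3 3 8]
Step 2: flows [0=1,2->0] -> levels [4 3 7]
Step 3: flows [0->1,2->0] -> levels [4 4 6]
Step 4: flows [0=1,2->0] -> levels [5 4 5]
Step 5: flows [0->1,0=2] -> levels [4 5 5]
Step 6: flows [1->0,2->0] -> levels [6 4 4]
Step 7: flows [0->1,0->2] -> levels [4 5 5]

Answer: 4 5 5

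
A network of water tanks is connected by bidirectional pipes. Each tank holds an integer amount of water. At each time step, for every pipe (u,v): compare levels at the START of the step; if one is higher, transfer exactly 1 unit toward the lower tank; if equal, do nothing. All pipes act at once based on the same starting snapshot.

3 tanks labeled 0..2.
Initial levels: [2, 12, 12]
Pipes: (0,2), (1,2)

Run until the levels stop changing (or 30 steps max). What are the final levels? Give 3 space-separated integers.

Answer: 8 8 10

Derivation:
Step 1: flows [2->0,1=2] -> levels [3 12 11]
Step 2: flows [2->0,1->2] -> levels [4 11 11]
Step 3: flows [2->0,1=2] -> levels [5 11 10]
Step 4: flows [2->0,1->2] -> levels [6 10 10]
Step 5: flows [2->0,1=2] -> levels [7 10 9]
Step 6: flows [2->0,1->2] -> levels [8 9 9]
Step 7: flows [2->0,1=2] -> levels [9 9 8]
Step 8: flows [0->2,1->2] -> levels [8 8 10]
Step 9: flows [2->0,2->1] -> levels [9 9 8]
  -> period-2 cycle: step 9 state = step 7 state; never stabilizes
  -> state at step 30: (30-7) mod 2 = 1, same as step 8 -> [8 8 10]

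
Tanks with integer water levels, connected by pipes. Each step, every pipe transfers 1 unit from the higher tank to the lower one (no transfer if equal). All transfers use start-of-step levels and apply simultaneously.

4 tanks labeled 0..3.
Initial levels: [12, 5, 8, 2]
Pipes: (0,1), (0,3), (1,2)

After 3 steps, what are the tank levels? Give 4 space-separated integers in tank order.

Answer: 7 7 8 5

Derivation:
Step 1: flows [0->1,0->3,2->1] -> levels [10 7 7 3]
Step 2: flows [0->1,0->3,1=2] -> levels [8 8 7 4]
Step 3: flows [0=1,0->3,1->2] -> levels [7 7 8 5]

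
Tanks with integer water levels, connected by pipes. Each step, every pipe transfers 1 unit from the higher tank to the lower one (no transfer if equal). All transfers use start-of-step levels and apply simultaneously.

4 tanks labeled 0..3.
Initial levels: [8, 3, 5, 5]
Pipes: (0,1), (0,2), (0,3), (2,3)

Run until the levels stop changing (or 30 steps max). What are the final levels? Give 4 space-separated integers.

Step 1: flows [0->1,0->2,0->3,2=3] -> levels [5 4 6 6]
Step 2: flows [0->1,2->0,3->0,2=3] -> levels [6 5 5 5]
Step 3: flows [0->1,0->2,0->3,2=3] -> levels [3 6 6 6]
Step 4: flows [1->0,2->0,3->0,2=3] -> levels [6 5 5 5]
  -> period-2 cycle: step 4 state = step 2 state; never stabilizes
  -> state at step 30: (30-2) mod 2 = 0, same as step 2 -> [6 5 5 5]

Answer: 6 5 5 5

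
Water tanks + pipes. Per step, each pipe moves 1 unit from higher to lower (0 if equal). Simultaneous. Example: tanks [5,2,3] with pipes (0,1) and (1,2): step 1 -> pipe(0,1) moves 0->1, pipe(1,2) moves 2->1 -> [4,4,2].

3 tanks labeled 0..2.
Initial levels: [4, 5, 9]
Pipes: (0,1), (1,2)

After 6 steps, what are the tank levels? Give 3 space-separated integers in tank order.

Step 1: flows [1->0,2->1] -> levels [5 5 8]
Step 2: flows [0=1,2->1] -> levels [5 6 7]
Step 3: flows [1->0,2->1] -> levels [6 6 6]
Step 4: flows [0=1,1=2] -> levels [6 6 6]
  -> stable; steps 5..6 unchanged -> [6 6 6]

Answer: 6 6 6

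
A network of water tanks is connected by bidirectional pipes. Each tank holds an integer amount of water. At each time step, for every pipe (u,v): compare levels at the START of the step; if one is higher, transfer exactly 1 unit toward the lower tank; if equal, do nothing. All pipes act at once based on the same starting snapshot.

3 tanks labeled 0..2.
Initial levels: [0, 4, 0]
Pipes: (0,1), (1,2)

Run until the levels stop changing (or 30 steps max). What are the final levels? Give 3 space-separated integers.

Step 1: flows [1->0,1->2] -> levels [1 2 1]
Step 2: flows [1->0,1->2] -> levels [2 0 2]
Step 3: flows [0->1,2->1] -> levels [1 2 1]
  -> period-2 cycle: step 3 state = step 1 state; never stabilizes
  -> state at step 30: (30-1) mod 2 = 1, same as step 2 -> [2 0 2]

Answer: 2 0 2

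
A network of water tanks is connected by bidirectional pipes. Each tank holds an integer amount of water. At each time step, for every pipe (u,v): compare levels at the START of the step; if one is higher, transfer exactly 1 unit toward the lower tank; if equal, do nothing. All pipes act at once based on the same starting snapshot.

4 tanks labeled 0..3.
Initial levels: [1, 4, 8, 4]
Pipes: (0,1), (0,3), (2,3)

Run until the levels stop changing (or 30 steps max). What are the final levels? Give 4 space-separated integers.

Step 1: flows [1->0,3->0,2->3] -> levels [3 3 7 4]
Step 2: flows [0=1,3->0,2->3] -> levels [4 3 6 4]
Step 3: flows [0->1,0=3,2->3] -> levels [3 4 5 5]
Step 4: flows [1->0,3->0,2=3] -> levels [5 3 5 4]
Step 5: flows [0->1,0->3,2->3] -> levels [3 4 4 6]
Step 6: flows [1->0,3->0,3->2] -> levels [5 3 5 4]
  -> period-2 cycle: step 6 state = step 4 state; never stabilizes
  -> state at step 30: (30-4) mod 2 = 0, same as step 4 -> [5 3 5 4]

Answer: 5 3 5 4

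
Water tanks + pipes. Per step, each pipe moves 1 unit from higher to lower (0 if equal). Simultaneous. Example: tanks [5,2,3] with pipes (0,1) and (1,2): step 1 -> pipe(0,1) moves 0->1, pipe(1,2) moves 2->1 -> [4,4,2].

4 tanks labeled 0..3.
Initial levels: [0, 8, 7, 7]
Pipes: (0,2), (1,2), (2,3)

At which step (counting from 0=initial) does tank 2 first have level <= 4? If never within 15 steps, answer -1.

Step 1: flows [2->0,1->2,2=3] -> levels [1 7 7 7]
Step 2: flows [2->0,1=2,2=3] -> levels [2 7 6 7]
Step 3: flows [2->0,1->2,3->2] -> levels [3 6 7 6]
Step 4: flows [2->0,2->1,2->3] -> levels [4 7 4 7]
Tank 2 first reaches <=4 at step 4

Answer: 4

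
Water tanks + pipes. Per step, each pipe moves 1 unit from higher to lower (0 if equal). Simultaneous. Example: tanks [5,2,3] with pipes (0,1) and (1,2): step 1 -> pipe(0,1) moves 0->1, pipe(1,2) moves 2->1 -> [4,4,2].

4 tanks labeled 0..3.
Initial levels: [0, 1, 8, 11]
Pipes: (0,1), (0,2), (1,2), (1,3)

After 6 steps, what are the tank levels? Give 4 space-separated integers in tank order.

Answer: 4 5 6 5

Derivation:
Step 1: flows [1->0,2->0,2->1,3->1] -> levels [2 2 6 10]
Step 2: flows [0=1,2->0,2->1,3->1] -> levels [3 4 4 9]
Step 3: flows [1->0,2->0,1=2,3->1] -> levels [5 4 3 8]
Step 4: flows [0->1,0->2,1->2,3->1] -> levels [3 5 5 7]
Step 5: flows [1->0,2->0,1=2,3->1] -> levels [5 5 4 6]
Step 6: flows [0=1,0->2,1->2,3->1] -> levels [4 5 6 5]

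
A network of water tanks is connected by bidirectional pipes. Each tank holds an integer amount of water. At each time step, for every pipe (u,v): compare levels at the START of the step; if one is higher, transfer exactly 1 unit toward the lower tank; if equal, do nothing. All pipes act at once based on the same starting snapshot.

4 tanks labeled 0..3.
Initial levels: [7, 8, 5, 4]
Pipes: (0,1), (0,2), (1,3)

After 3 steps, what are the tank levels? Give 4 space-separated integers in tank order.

Answer: 7 5 6 6

Derivation:
Step 1: flows [1->0,0->2,1->3] -> levels [7 6 6 5]
Step 2: flows [0->1,0->2,1->3] -> levels [5 6 7 6]
Step 3: flows [1->0,2->0,1=3] -> levels [7 5 6 6]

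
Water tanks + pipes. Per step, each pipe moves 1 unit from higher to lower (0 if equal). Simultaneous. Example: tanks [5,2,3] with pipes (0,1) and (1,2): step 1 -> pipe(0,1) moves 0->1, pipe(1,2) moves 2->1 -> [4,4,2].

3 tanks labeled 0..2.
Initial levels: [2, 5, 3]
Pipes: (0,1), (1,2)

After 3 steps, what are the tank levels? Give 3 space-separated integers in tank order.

Answer: 4 2 4

Derivation:
Step 1: flows [1->0,1->2] -> levels [3 3 4]
Step 2: flows [0=1,2->1] -> levels [3 4 3]
Step 3: flows [1->0,1->2] -> levels [4 2 4]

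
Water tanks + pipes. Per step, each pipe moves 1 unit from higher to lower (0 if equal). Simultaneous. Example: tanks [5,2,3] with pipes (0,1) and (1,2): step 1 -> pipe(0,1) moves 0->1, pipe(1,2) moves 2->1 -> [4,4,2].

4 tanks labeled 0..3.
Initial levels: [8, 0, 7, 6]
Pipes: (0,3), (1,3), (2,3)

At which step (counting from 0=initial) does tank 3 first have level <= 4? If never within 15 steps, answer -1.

Answer: 6

Derivation:
Step 1: flows [0->3,3->1,2->3] -> levels [7 1 6 7]
Step 2: flows [0=3,3->1,3->2] -> levels [7 2 7 5]
Step 3: flows [0->3,3->1,2->3] -> levels [6 3 6 6]
Step 4: flows [0=3,3->1,2=3] -> levels [6 4 6 5]
Step 5: flows [0->3,3->1,2->3] -> levels [5 5 5 6]
Step 6: flows [3->0,3->1,3->2] -> levels [6 6 6 3]
Tank 3 first reaches <=4 at step 6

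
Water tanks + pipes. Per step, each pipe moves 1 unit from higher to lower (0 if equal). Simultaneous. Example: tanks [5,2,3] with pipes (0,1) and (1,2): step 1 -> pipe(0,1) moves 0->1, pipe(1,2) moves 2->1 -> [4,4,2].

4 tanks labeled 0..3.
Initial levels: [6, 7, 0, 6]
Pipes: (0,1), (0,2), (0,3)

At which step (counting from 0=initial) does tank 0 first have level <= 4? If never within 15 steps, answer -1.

Step 1: flows [1->0,0->2,0=3] -> levels [6 6 1 6]
Step 2: flows [0=1,0->2,0=3] -> levels [5 6 2 6]
Step 3: flows [1->0,0->2,3->0] -> levels [6 5 3 5]
Step 4: flows [0->1,0->2,0->3] -> levels [3 6 4 6]
Tank 0 first reaches <=4 at step 4

Answer: 4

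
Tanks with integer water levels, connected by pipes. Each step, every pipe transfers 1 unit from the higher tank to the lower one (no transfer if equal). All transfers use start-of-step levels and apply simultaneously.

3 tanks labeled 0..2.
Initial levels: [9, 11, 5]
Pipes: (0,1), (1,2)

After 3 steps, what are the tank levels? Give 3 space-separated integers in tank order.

Step 1: flows [1->0,1->2] -> levels [10 9 6]
Step 2: flows [0->1,1->2] -> levels [9 9 7]
Step 3: flows [0=1,1->2] -> levels [9 8 8]

Answer: 9 8 8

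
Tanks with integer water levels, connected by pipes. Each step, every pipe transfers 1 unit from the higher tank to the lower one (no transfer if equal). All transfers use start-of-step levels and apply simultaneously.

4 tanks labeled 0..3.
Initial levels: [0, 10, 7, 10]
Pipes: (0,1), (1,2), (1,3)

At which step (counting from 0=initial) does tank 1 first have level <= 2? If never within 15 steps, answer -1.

Answer: -1

Derivation:
Step 1: flows [1->0,1->2,1=3] -> levels [1 8 8 10]
Step 2: flows [1->0,1=2,3->1] -> levels [2 8 8 9]
Step 3: flows [1->0,1=2,3->1] -> levels [3 8 8 8]
Step 4: flows [1->0,1=2,1=3] -> levels [4 7 8 8]
Step 5: flows [1->0,2->1,3->1] -> levels [5 8 7 7]
Step 6: flows [1->0,1->2,1->3] -> levels [6 5 8 8]
Step 7: flows [0->1,2->1,3->1] -> levels [5 8 7 7]
  -> period-2 cycle (repeats step 5); tank 1 never drops to <=2
Tank 1 never reaches <=2 within 15 steps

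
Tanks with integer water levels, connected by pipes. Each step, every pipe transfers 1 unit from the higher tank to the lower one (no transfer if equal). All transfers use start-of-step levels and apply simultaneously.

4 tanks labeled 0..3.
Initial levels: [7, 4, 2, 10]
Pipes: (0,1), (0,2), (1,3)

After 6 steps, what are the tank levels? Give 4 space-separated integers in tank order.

Answer: 7 5 5 6

Derivation:
Step 1: flows [0->1,0->2,3->1] -> levels [5 6 3 9]
Step 2: flows [1->0,0->2,3->1] -> levels [5 6 4 8]
Step 3: flows [1->0,0->2,3->1] -> levels [5 6 5 7]
Step 4: flows [1->0,0=2,3->1] -> levels [6 6 5 6]
Step 5: flows [0=1,0->2,1=3] -> levels [5 6 6 6]
Step 6: flows [1->0,2->0,1=3] -> levels [7 5 5 6]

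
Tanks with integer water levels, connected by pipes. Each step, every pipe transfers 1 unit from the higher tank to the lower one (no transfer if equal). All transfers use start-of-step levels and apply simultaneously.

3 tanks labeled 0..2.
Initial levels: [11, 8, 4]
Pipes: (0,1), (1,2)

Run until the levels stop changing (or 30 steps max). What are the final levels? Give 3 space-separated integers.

Step 1: flows [0->1,1->2] -> levels [10 8 5]
Step 2: flows [0->1,1->2] -> levels [9 8 6]
Step 3: flows [0->1,1->2] -> levels [8 8 7]
Step 4: flows [0=1,1->2] -> levels [8 7 8]
Step 5: flows [0->1,2->1] -> levels [7 9 7]
Step 6: flows [1->0,1->2] -> levels [8 7 8]
  -> period-2 cycle: step 6 state = step 4 state; never stabilizes
  -> state at step 30: (30-4) mod 2 = 0, same as step 4 -> [8 7 8]

Answer: 8 7 8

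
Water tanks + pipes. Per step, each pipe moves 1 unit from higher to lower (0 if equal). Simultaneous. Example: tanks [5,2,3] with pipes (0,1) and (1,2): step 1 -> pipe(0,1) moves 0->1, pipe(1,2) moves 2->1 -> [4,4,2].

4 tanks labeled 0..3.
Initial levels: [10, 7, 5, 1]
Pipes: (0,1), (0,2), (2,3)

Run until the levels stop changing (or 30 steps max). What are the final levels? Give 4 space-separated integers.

Answer: 7 5 5 6

Derivation:
Step 1: flows [0->1,0->2,2->3] -> levels [8 8 5 2]
Step 2: flows [0=1,0->2,2->3] -> levels [7 8 5 3]
Step 3: flows [1->0,0->2,2->3] -> levels [7 7 5 4]
Step 4: flows [0=1,0->2,2->3] -> levels [6 7 5 5]
Step 5: flows [1->0,0->2,2=3] -> levels [6 6 6 5]
Step 6: flows [0=1,0=2,2->3] -> levels [6 6 5 6]
Step 7: flows [0=1,0->2,3->2] -> levels [5 6 7 5]
Step 8: flows [1->0,2->0,2->3] -> levels [7 5 5 6]
Step 9: flows [0->1,0->2,3->2] -> levels [5 6 7 5]
  -> period-2 cycle: step 9 state = step 7 state; never stabilizes
  -> state at step 30: (30-7) mod 2 = 1, same as step 8 -> [7 5 5 6]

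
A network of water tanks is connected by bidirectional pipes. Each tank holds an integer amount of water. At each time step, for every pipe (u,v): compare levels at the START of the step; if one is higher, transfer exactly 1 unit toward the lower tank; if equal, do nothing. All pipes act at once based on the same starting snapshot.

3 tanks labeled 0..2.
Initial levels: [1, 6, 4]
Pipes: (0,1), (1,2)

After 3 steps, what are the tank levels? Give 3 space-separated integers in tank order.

Answer: 4 3 4

Derivation:
Step 1: flows [1->0,1->2] -> levels [2 4 5]
Step 2: flows [1->0,2->1] -> levels [3 4 4]
Step 3: flows [1->0,1=2] -> levels [4 3 4]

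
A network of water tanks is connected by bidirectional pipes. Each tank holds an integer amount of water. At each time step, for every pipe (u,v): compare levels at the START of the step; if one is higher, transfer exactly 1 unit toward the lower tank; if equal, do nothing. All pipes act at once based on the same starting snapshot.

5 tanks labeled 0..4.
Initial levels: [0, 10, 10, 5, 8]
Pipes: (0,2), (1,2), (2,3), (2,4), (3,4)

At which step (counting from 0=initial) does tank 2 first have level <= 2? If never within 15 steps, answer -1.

Answer: -1

Derivation:
Step 1: flows [2->0,1=2,2->3,2->4,4->3] -> levels [1 10 7 7 8]
Step 2: flows [2->0,1->2,2=3,4->2,4->3] -> levels [2 9 8 8 6]
Step 3: flows [2->0,1->2,2=3,2->4,3->4] -> levels [3 8 7 7 8]
Step 4: flows [2->0,1->2,2=3,4->2,4->3] -> levels [4 7 8 8 6]
Step 5: flows [2->0,2->1,2=3,2->4,3->4] -> levels [5 8 5 7 8]
Step 6: flows [0=2,1->2,3->2,4->2,4->3] -> levels [5 7 8 7 6]
Step 7: flows [2->0,2->1,2->3,2->4,3->4] -> levels [6 8 4 7 8]
Step 8: flows [0->2,1->2,3->2,4->2,4->3] -> levels [5 7 8 7 6]
  -> period-2 cycle (repeats step 6); tank 2 never drops to <=2
Tank 2 never reaches <=2 within 15 steps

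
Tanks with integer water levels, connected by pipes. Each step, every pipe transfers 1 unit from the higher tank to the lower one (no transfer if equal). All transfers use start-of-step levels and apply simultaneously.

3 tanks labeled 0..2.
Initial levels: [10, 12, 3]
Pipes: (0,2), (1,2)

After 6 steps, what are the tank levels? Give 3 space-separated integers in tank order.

Step 1: flows [0->2,1->2] -> levels [9 11 5]
Step 2: flows [0->2,1->2] -> levels [8 10 7]
Step 3: flows [0->2,1->2] -> levels [7 9 9]
Step 4: flows [2->0,1=2] -> levels [8 9 8]
Step 5: flows [0=2,1->2] -> levels [8 8 9]
Step 6: flows [2->0,2->1] -> levels [9 9 7]

Answer: 9 9 7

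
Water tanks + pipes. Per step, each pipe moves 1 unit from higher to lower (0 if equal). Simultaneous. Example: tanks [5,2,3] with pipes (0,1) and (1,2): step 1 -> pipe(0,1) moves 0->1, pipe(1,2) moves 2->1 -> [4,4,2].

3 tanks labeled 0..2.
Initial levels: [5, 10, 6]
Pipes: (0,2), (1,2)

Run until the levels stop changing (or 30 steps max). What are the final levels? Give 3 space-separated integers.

Answer: 7 7 7

Derivation:
Step 1: flows [2->0,1->2] -> levels [6 9 6]
Step 2: flows [0=2,1->2] -> levels [6 8 7]
Step 3: flows [2->0,1->2] -> levels [7 7 7]
Step 4: flows [0=2,1=2] -> levels [7 7 7]
  -> stable (no change)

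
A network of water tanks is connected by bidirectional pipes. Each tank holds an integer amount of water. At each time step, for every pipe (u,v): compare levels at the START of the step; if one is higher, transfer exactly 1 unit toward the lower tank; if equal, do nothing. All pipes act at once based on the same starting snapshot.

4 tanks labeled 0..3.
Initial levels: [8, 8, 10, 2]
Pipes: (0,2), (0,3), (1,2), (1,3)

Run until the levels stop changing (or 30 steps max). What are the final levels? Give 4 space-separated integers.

Answer: 7 7 8 6

Derivation:
Step 1: flows [2->0,0->3,2->1,1->3] -> levels [8 8 8 4]
Step 2: flows [0=2,0->3,1=2,1->3] -> levels [7 7 8 6]
Step 3: flows [2->0,0->3,2->1,1->3] -> levels [7 7 6 8]
Step 4: flows [0->2,3->0,1->2,3->1] -> levels [7 7 8 6]
  -> period-2 cycle: step 4 state = step 2 state; never stabilizes
  -> state at step 30: (30-2) mod 2 = 0, same as step 2 -> [7 7 8 6]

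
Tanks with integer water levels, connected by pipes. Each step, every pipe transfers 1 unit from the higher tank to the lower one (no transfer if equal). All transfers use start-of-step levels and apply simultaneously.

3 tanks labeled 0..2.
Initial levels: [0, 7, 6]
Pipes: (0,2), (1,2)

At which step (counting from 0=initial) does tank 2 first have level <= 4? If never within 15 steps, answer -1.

Step 1: flows [2->0,1->2] -> levels [1 6 6]
Step 2: flows [2->0,1=2] -> levels [2 6 5]
Step 3: flows [2->0,1->2] -> levels [3 5 5]
Step 4: flows [2->0,1=2] -> levels [4 5 4]
Tank 2 first reaches <=4 at step 4

Answer: 4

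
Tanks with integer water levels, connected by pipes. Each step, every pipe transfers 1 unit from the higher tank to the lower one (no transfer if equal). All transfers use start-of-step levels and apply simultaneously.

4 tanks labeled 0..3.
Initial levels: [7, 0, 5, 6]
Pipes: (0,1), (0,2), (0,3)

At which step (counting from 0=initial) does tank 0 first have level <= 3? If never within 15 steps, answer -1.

Step 1: flows [0->1,0->2,0->3] -> levels [4 1 6 7]
Step 2: flows [0->1,2->0,3->0] -> levels [5 2 5 6]
Step 3: flows [0->1,0=2,3->0] -> levels [5 3 5 5]
Step 4: flows [0->1,0=2,0=3] -> levels [4 4 5 5]
Step 5: flows [0=1,2->0,3->0] -> levels [6 4 4 4]
Step 6: flows [0->1,0->2,0->3] -> levels [3 5 5 5]
Tank 0 first reaches <=3 at step 6

Answer: 6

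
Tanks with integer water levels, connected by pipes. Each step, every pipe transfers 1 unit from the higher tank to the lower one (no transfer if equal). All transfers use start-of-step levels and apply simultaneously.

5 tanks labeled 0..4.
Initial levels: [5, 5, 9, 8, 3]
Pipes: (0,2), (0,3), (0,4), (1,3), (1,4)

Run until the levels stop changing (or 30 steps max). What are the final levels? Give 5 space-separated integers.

Step 1: flows [2->0,3->0,0->4,3->1,1->4] -> levels [6 5 8 6 5]
Step 2: flows [2->0,0=3,0->4,3->1,1=4] -> levels [6 6 7 5 6]
Step 3: flows [2->0,0->3,0=4,1->3,1=4] -> levels [6 5 6 7 6]
Step 4: flows [0=2,3->0,0=4,3->1,4->1] -> levels [7 7 6 5 5]
Step 5: flows [0->2,0->3,0->4,1->3,1->4] -> levels [4 5 7 7 7]
Step 6: flows [2->0,3->0,4->0,3->1,4->1] -> levels [7 7 6 5 5]
  -> period-2 cycle: step 6 state = step 4 state; never stabilizes
  -> state at step 30: (30-4) mod 2 = 0, same as step 4 -> [7 7 6 5 5]

Answer: 7 7 6 5 5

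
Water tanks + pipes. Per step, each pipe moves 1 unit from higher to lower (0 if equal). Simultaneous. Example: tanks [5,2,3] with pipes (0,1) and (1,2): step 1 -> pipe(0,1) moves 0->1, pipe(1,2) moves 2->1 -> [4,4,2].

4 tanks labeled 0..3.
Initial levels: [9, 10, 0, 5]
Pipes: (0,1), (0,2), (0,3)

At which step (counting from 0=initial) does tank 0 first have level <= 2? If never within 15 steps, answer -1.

Answer: -1

Derivation:
Step 1: flows [1->0,0->2,0->3] -> levels [8 9 1 6]
Step 2: flows [1->0,0->2,0->3] -> levels [7 8 2 7]
Step 3: flows [1->0,0->2,0=3] -> levels [7 7 3 7]
Step 4: flows [0=1,0->2,0=3] -> levels [6 7 4 7]
Step 5: flows [1->0,0->2,3->0] -> levels [7 6 5 6]
Step 6: flows [0->1,0->2,0->3] -> levels [4 7 6 7]
Step 7: flows [1->0,2->0,3->0] -> levels [7 6 5 6]
  -> period-2 cycle (repeats step 5); tank 0 never drops to <=2
Tank 0 never reaches <=2 within 15 steps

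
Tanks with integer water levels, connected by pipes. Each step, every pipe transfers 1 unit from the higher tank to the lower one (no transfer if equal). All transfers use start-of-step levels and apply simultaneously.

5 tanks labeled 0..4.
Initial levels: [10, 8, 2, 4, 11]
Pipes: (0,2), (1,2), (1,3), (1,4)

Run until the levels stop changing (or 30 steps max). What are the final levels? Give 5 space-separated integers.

Answer: 7 7 7 7 7

Derivation:
Step 1: flows [0->2,1->2,1->3,4->1] -> levels [9 7 4 5 10]
Step 2: flows [0->2,1->2,1->3,4->1] -> levels [8 6 6 6 9]
Step 3: flows [0->2,1=2,1=3,4->1] -> levels [7 7 7 6 8]
Step 4: flows [0=2,1=2,1->3,4->1] -> levels [7 7 7 7 7]
Step 5: flows [0=2,1=2,1=3,1=4] -> levels [7 7 7 7 7]
  -> stable (no change)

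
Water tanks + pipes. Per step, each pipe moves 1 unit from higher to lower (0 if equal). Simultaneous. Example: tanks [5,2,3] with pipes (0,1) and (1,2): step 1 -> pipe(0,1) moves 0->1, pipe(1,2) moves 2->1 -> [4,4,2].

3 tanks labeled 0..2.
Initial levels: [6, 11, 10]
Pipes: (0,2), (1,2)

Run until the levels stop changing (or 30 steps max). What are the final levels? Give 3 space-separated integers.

Step 1: flows [2->0,1->2] -> levels [7 10 10]
Step 2: flows [2->0,1=2] -> levels [8 10 9]
Step 3: flows [2->0,1->2] -> levels [9 9 9]
Step 4: flows [0=2,1=2] -> levels [9 9 9]
  -> stable (no change)

Answer: 9 9 9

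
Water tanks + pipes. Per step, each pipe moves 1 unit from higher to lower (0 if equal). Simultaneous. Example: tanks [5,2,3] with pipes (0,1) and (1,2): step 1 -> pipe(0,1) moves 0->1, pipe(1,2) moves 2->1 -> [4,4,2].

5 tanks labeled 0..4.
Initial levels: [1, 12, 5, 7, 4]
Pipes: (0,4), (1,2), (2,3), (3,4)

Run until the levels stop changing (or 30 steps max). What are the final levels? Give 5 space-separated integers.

Step 1: flows [4->0,1->2,3->2,3->4] -> levels [2 11 7 5 4]
Step 2: flows [4->0,1->2,2->3,3->4] -> levels [3 10 7 5 4]
Step 3: flows [4->0,1->2,2->3,3->4] -> levels [4 9 7 5 4]
Step 4: flows [0=4,1->2,2->3,3->4] -> levels [4 8 7 5 5]
Step 5: flows [4->0,1->2,2->3,3=4] -> levels [5 7 7 6 4]
Step 6: flows [0->4,1=2,2->3,3->4] -> levels [4 7 6 6 6]
Step 7: flows [4->0,1->2,2=3,3=4] -> levels [5 6 7 6 5]
Step 8: flows [0=4,2->1,2->3,3->4] -> levels [5 7 5 6 6]
Step 9: flows [4->0,1->2,3->2,3=4] -> levels [6 6 7 5 5]
Step 10: flows [0->4,2->1,2->3,3=4] -> levels [5 7 5 6 6]
  -> period-2 cycle: step 10 state = step 8 state; never stabilizes
  -> state at step 30: (30-8) mod 2 = 0, same as step 8 -> [5 7 5 6 6]

Answer: 5 7 5 6 6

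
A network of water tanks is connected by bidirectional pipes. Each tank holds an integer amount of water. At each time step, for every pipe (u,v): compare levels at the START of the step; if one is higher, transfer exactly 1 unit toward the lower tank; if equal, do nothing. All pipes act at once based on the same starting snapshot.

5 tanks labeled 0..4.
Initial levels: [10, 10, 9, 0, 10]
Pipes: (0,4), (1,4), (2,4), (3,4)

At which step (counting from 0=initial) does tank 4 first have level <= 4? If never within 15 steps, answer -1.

Answer: -1

Derivation:
Step 1: flows [0=4,1=4,4->2,4->3] -> levels [10 10 10 1 8]
Step 2: flows [0->4,1->4,2->4,4->3] -> levels [9 9 9 2 10]
Step 3: flows [4->0,4->1,4->2,4->3] -> levels [10 10 10 3 6]
Step 4: flows [0->4,1->4,2->4,4->3] -> levels [9 9 9 4 8]
Step 5: flows [0->4,1->4,2->4,4->3] -> levels [8 8 8 5 10]
Step 6: flows [4->0,4->1,4->2,4->3] -> levels [9 9 9 6 6]
Step 7: flows [0->4,1->4,2->4,3=4] -> levels [8 8 8 6 9]
Step 8: flows [4->0,4->1,4->2,4->3] -> levels [9 9 9 7 5]
Step 9: flows [0->4,1->4,2->4,3->4] -> levels [8 8 8 6 9]
  -> period-2 cycle (repeats step 7); tank 4 never drops to <=4
Tank 4 never reaches <=4 within 15 steps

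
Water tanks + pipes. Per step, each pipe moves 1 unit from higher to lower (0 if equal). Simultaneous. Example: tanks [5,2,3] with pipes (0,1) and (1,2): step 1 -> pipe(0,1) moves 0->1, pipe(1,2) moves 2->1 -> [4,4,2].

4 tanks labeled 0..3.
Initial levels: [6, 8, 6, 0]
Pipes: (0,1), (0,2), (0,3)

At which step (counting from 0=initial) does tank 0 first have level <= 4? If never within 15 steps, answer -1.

Step 1: flows [1->0,0=2,0->3] -> levels [6 7 6 1]
Step 2: flows [1->0,0=2,0->3] -> levels [6 6 6 2]
Step 3: flows [0=1,0=2,0->3] -> levels [5 6 6 3]
Step 4: flows [1->0,2->0,0->3] -> levels [6 5 5 4]
Step 5: flows [0->1,0->2,0->3] -> levels [3 6 6 5]
Tank 0 first reaches <=4 at step 5

Answer: 5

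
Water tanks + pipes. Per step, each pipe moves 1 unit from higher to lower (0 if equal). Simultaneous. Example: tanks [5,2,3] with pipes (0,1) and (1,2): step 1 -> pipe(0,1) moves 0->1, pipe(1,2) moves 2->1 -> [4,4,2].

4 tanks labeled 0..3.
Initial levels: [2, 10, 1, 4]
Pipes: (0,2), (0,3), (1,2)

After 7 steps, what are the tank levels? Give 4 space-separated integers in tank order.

Step 1: flows [0->2,3->0,1->2] -> levels [2 9 3 3]
Step 2: flows [2->0,3->0,1->2] -> levels [4 8 3 2]
Step 3: flows [0->2,0->3,1->2] -> levels [2 7 5 3]
Step 4: flows [2->0,3->0,1->2] -> levels [4 6 5 2]
Step 5: flows [2->0,0->3,1->2] -> levels [4 5 5 3]
Step 6: flows [2->0,0->3,1=2] -> levels [4 5 4 4]
Step 7: flows [0=2,0=3,1->2] -> levels [4 4 5 4]

Answer: 4 4 5 4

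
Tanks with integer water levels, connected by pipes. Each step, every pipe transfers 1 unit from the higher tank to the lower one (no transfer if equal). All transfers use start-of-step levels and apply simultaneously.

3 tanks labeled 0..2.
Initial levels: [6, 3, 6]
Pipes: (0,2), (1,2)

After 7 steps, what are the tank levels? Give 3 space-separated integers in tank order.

Step 1: flows [0=2,2->1] -> levels [6 4 5]
Step 2: flows [0->2,2->1] -> levels [5 5 5]
Step 3: flows [0=2,1=2] -> levels [5 5 5]
  -> stable; steps 4..7 unchanged -> [5 5 5]

Answer: 5 5 5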